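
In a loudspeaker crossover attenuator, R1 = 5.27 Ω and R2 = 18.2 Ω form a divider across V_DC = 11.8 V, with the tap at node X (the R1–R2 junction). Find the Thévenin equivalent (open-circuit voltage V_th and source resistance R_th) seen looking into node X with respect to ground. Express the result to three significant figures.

V_th ≈ 9.15 V, R_th ≈ 4.09 Ω

With X open, the divider is unloaded: V_th = 11.8 × 18.2/23.47 = 9.150 V.
Looking into X with the source shorted: R_th = R1·R2/(R1+R2) = 5.270 × 18.2/23.47 = 4.087 Ω.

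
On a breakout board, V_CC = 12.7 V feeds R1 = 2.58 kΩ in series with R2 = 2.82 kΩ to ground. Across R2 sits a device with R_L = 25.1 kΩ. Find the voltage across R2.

V_out ≈ 6.29 V

The load sits in parallel with R2, giving an effective lower resistance R2' = R2·R_L/(R2+R_L) = 2.535 kΩ.
Then V_out = V_CC · R2'/(R1 + R2') = 12.7 × 2.535/5.115 = 6.294 V.
(Unloaded it would be 6.63 V; the load pulls it down.)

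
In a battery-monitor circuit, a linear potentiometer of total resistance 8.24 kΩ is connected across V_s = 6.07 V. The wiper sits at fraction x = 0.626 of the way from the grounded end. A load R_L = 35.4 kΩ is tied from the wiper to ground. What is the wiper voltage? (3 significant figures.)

Lower segment x·R_p = 5.158 kΩ; upper segment (1−x)·R_p = 3.082 kΩ.
(x·R_p) ‖ R_L = 4.502 kΩ.
V_out = 6.07 × 4.502/(3.082 + 4.502) = 3.603 V.

V_out ≈ 3.60 V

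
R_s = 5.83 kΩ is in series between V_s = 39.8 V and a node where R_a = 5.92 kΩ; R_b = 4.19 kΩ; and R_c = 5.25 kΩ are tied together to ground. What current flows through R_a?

Equivalent of the parallel group: R_p = 1.672 kΩ.
V_A = 39.8 × 1.672/7.502 = 8.871 V.
Branch current I = V_A/R_a = 8.871/5.92 = 1.498 mA.

I ≈ 1.50 mA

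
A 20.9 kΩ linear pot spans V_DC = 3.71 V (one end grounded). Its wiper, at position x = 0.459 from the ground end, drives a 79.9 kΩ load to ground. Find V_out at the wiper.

V_out ≈ 1.60 V

The pot divides into 11.31 kΩ above the wiper and 9.593 kΩ below.
R_L loads the lower segment: effective lower R = 8.565 kΩ.
Loaded-divider output: V_out = 3.71 × 0.4310 = 1.599 V.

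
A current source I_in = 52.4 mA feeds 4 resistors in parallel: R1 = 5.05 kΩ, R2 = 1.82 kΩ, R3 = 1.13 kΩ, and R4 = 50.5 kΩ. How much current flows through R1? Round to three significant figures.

ΣG = 1/5.05 + 1/1.82 + 1/1.13 + 1/50.5 = 1.652.
By the current-divider rule, I = I_in · G_k/ΣG = 52.4 × 0.1199 = 6.280 mA.

I ≈ 6.28 mA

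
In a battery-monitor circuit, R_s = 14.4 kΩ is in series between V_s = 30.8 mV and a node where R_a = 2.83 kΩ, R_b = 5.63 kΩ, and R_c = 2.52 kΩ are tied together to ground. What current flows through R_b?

I ≈ 0.381 µA

Equivalent of the parallel group: R_p = 1.078 kΩ.
V_A = 30.8 × 1.078/15.48 = 2.145 mV.
Branch current I = V_A/R_b = 2.145/5.63 = 0.3810 µA.
(Equivalently: I_total = 1.990 µA, then current-divider fraction G_k/ΣG = 0.1914.)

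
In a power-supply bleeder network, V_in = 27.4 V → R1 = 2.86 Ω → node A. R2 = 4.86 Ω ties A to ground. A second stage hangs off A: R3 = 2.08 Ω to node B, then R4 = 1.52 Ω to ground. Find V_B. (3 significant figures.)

V_B ≈ 4.85 V

Node A sees R2 in parallel with the series input of stage 2, R3 + R4 = 3.600 Ω.
Effective lower resistance at A: R2 ‖ 3.600 = 2.068 Ω.
First divider: V_A = V_in · 2.068/(2.86 + 2.068) = 11.50 V.
Then the unloaded second divider: V_B = V_A × R4/(R3+R4) = 11.50 × 0.4222 = 4.855 V.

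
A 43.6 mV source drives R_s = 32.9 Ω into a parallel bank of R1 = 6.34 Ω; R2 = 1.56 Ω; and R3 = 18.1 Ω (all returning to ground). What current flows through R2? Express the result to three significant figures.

I ≈ 0.961 mA

Equivalent of the parallel group: R_p = 1.171 Ω.
V_A by voltage divider: V_A = 43.6 × 1.171/(32.9 + 1.171) = 1.498 mV.
Branch current I = V_A/R2 = 1.498/1.56 = 0.9605 mA.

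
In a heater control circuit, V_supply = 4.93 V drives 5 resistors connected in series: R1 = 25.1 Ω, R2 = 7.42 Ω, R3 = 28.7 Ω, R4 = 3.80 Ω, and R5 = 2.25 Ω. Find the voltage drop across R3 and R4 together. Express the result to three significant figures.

V ≈ 2.38 V

ΣR = 25.1 + 7.42 + 28.7 + 3.80 + 2.25 = 67.27 Ω.
R_{R3..R4} = 28.7 + 3.80 = 32.50 Ω.
V = V_supply · R/ΣR = 4.93 × 0.4831 = 2.382 V.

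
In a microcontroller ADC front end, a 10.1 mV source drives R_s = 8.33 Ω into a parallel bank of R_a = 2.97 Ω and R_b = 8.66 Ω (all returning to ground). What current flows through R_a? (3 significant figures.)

Parallel bank: R_p = 1/(1/2.97 + 1/8.66) = 2.212 Ω.
V_A = 10.1 × 2.212/10.54 = 2.119 mV.
I(R_a) = V_A / R_a = 2.119/2.97 = 0.7134 mA.

I ≈ 0.713 mA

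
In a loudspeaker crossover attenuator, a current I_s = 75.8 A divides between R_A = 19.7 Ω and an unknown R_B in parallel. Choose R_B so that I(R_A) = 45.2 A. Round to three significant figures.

R_B ≈ 29.1 Ω

The fraction through R_A equals R_B/(R_A+R_B).
45.2/75.8 = R_B/(R_A + R_B) → R_B = R_A · (0.5963)/(1 − 0.5963) = 19.7 × 1.477 = 29.10 Ω.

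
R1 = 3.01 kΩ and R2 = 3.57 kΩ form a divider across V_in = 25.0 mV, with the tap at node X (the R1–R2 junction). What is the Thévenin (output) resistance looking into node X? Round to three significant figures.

With V_in suppressed (replaced by a short), R_th = R1 ‖ R2 = (3.010 × 3.57)/(3.010 + 3.57) = 1.633 kΩ.

R_th ≈ 1.63 kΩ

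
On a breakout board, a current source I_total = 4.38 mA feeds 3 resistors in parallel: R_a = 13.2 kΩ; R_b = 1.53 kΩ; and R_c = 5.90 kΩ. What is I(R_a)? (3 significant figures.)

Total conductance ΣG = 1/13.2 + 1/1.53 + 1/5.90 = 0.8988 (units of 1/kΩ).
By the current-divider rule, I = I_total · G_k/ΣG = 4.38 × 0.08428 = 0.3692 mA.

I ≈ 0.369 mA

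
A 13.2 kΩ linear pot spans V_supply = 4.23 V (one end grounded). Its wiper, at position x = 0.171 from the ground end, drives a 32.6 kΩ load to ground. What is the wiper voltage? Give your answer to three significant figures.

Split the track: R_lower = x·R_p = 2.257 kΩ, R_upper = (1−x)·R_p = 10.94 kΩ.
R_L loads the lower segment: effective lower R = 2.111 kΩ.
Then V_out = V_supply · 2.111/(10.94 + 2.111) = 0.6841 V.

V_out ≈ 0.684 V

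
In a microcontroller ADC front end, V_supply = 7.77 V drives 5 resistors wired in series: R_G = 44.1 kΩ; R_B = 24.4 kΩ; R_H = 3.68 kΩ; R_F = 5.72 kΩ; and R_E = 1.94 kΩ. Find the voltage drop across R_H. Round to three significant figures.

V ≈ 0.358 V

ΣR = 44.1 + 24.4 + 3.68 + 5.72 + 1.94 = 79.84 kΩ.
By the voltage-divider rule, V = 7.77 × 3.680/79.84 = 0.3581 V.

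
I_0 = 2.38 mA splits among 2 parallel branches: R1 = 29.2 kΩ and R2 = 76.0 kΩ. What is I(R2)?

I ≈ 0.661 mA

For two parallel branches, I_k = I_0 · (other R)/(sum of R).
So I = 2.38 × 29.2/105.2 = 0.6606 mA.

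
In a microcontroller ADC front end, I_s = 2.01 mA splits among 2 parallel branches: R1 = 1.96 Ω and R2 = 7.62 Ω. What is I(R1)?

I ≈ 1.60 mA

With just two branches, the current splits inversely with resistance.
I(R1) = 2.01 × 7.62/(1.96 + 7.62) = 2.01 × 0.7954 = 1.599 mA.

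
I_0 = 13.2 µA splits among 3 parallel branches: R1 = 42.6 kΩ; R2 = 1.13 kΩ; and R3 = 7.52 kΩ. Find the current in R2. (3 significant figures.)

I ≈ 11.2 µA

Conductances: ΣG = 1/42.6 + 1/1.13 + 1/7.52 = 1.041 (1/kΩ).
R2 takes the fraction G_k/ΣG = 0.8850/1.041 = 0.8498, so I = 13.2 × 0.8498 = 11.22 µA.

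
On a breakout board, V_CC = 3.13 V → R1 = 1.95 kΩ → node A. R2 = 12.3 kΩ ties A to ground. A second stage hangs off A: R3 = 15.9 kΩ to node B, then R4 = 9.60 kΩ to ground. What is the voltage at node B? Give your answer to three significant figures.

Node A sees R2 in parallel with the series input of stage 2, R3 + R4 = 25.50 kΩ.
R2 ‖ (R3+R4) = 8.298 kΩ.
V_A = 3.13 × 8.298/(1.95 + 8.298) = 2.534 V.
Stage 2 is unloaded, so V_B = V_A · R4/(R3+R4) = 2.534 × 9.60/25.50 = 0.9541 V.

V_B ≈ 0.954 V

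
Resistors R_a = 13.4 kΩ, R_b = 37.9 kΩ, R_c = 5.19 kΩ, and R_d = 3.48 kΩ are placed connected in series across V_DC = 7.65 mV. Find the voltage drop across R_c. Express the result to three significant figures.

Series total: ΣR = 13.4 + 37.9 + 5.19 + 3.48 = 59.97 kΩ.
V = V_DC · R/ΣR = 7.65 × 0.08654 = 0.6621 mV.

V ≈ 0.662 mV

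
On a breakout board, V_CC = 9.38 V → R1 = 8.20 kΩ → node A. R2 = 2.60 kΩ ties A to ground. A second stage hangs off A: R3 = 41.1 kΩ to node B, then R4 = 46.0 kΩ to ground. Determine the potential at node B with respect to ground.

Looking into the second stage from A: R3 + R4 = 87.10 kΩ appears in parallel with R2.
Effective lower resistance at A: R2 ‖ 87.10 = 2.525 kΩ.
First divider: V_A = V_CC · 2.525/(8.20 + 2.525) = 2.208 V.
V_B = V_A × 0.5281 = 1.166 V.

V_B ≈ 1.17 V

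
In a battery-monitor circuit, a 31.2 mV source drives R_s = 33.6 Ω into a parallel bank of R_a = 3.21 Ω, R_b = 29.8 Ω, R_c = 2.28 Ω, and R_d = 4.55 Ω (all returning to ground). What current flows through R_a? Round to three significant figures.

I ≈ 0.280 mA

Combine the parallel branches: R_p = (1/3.21 + 1/29.8 + 1/2.28 + 1/4.55)⁻¹ = 0.9966 Ω.
V_A by voltage divider: V_A = 31.2 × 0.9966/(33.6 + 0.9966) = 0.8987 mV.
I(R_a) = V_A / R_a = 0.8987/3.21 = 0.2800 mA.
(Equivalently: I_total = 0.9018 mA, then current-divider fraction G_k/ΣG = 0.3105.)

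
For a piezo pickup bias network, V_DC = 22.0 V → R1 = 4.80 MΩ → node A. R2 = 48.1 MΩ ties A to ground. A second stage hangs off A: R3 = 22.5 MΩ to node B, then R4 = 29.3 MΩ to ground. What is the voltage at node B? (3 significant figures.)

The second stage (R3 + R4 = 51.80 MΩ) loads node A in parallel with R2.
Effective lower resistance at A: R2 ‖ 51.80 = 24.94 MΩ.
So V_A = 22.0 × 0.8386 = 18.45 V.
Stage 2 is unloaded, so V_B = V_A · R4/(R3+R4) = 18.45 × 29.3/51.80 = 10.44 V.

V_B ≈ 10.4 V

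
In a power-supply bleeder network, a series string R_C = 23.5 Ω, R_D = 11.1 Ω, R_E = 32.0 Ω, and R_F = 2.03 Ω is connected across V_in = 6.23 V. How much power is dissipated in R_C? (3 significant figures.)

The common current is I = 6.23/68.63 = 0.09078 A.
P(R_C) = I²·R_C = (0.09078)² × 23.5 = 0.1936 W.

P ≈ 0.194 W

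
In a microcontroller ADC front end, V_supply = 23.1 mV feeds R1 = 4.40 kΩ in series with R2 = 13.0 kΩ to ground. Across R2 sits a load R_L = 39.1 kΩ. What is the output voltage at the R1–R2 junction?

V_out ≈ 15.9 mV

The load sits in parallel with R2, giving an effective lower resistance R2' = R2·R_L/(R2+R_L) = 9.756 kΩ.
Voltage divider with the loaded lower leg: V_out = 23.1 × 9.756/(4.40 + 9.756) = 23.1 × 0.6892 = 15.92 mV.
(Unloaded it would be 17.3 mV; the load pulls it down.)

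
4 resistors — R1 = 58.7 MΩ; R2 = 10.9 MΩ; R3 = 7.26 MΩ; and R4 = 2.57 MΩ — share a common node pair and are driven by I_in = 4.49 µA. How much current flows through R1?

ΣG = 1/58.7 + 1/10.9 + 1/7.26 + 1/2.57 = 0.6356.
Current divider: I(R1) = I_in · G_k/ΣG = 4.49 × (0.01704/0.6356) = 4.49 × 0.02680 = 0.1203 µA.

I ≈ 0.120 µA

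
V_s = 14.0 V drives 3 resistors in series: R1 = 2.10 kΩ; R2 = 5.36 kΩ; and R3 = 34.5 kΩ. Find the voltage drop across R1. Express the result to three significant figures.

V ≈ 0.701 V

Total series resistance ΣR = 2.10 + 5.36 + 34.5 = 41.96 kΩ.
By the voltage-divider rule, V = 14.0 × 2.100/41.96 = 0.7007 V.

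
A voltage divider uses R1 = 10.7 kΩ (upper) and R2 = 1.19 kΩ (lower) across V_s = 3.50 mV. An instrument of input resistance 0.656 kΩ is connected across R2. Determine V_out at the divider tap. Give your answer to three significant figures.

First combine the lower leg with the load: R2 ‖ R_L = 0.4229 kΩ.
Voltage divider with the loaded lower leg: V_out = 3.50 × 0.4229/(10.7 + 0.4229) = 3.50 × 0.03802 = 0.1331 mV.

V_out ≈ 0.133 mV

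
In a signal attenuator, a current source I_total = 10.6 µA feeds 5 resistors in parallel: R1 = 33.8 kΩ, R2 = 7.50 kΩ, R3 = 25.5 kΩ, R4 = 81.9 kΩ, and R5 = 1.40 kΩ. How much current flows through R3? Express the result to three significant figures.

I ≈ 0.448 µA

Total conductance ΣG = 1/33.8 + 1/7.50 + 1/25.5 + 1/81.9 + 1/1.40 = 0.9286 (units of 1/kΩ).
By the current-divider rule, I = I_total · G_k/ΣG = 10.6 × 0.04223 = 0.4476 µA.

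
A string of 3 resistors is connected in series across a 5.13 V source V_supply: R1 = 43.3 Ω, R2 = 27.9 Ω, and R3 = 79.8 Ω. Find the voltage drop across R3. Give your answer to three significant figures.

Series total: ΣR = 43.3 + 27.9 + 79.8 = 151.0 Ω.
Voltage divider: V = V_supply · (79.80 / 151.0) = 5.13 × 0.5285 = 2.711 V.

V ≈ 2.71 V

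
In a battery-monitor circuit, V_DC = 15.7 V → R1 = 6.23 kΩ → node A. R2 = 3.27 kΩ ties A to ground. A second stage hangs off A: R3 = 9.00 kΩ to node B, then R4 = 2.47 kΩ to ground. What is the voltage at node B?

Looking into the second stage from A: R3 + R4 = 11.47 kΩ appears in parallel with R2.
R2 ‖ (R3+R4) = 2.545 kΩ.
V_A = 15.7 × 2.545/(6.23 + 2.545) = 4.553 V.
V_B = V_A × 0.2153 = 0.9804 V.

V_B ≈ 0.980 V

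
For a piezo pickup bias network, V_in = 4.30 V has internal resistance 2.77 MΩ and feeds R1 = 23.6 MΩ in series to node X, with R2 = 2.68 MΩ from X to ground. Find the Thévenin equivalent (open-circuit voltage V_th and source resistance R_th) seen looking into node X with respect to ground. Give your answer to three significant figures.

V_th ≈ 0.397 V, R_th ≈ 2.43 MΩ

R1' = 2.77 + 23.6 = 26.37 MΩ (source resistance + R1).
Open-circuit (no load on X): V_th = V_in · R2/(R1' + R2) = 4.30 × 2.68/(26.37 + 2.68) = 0.3967 V.
Looking into X with the source shorted: R_th = R1'·R2/(R1'+R2) = 26.37 × 2.68/29.05 = 2.433 MΩ.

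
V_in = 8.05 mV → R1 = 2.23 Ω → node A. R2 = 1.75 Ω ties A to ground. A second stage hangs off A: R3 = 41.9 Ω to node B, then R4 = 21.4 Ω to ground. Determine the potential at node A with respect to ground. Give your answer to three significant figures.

The second stage (R3 + R4 = 63.30 Ω) loads node A in parallel with R2.
Effective lower resistance at A: R2 ‖ 63.30 = 1.703 Ω.
V_A = 8.05 × 1.703/(2.23 + 1.703) = 3.486 mV.

V_A ≈ 3.49 mV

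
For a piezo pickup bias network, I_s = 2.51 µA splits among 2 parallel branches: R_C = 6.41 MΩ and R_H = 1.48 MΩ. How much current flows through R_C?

I ≈ 0.471 µA

With just two branches, the current splits inversely with resistance.
I(R_C) = 2.51 × 1.48/(6.41 + 1.48) = 2.51 × 0.1876 = 0.4708 µA.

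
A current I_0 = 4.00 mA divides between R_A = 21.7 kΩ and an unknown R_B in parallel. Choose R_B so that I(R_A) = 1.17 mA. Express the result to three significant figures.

R_B ≈ 8.97 kΩ

In a two-way split, I_A/I_0 = R_B/(R_A + R_B).
1.17/4.00 = R_B/(R_A + R_B) → R_B = R_A · (0.2925)/(1 − 0.2925) = 21.7 × 0.4134 = 8.971 kΩ.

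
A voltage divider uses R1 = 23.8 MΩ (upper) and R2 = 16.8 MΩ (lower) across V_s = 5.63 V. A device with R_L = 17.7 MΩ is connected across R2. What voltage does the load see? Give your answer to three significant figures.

First combine the lower leg with the load: R2 ‖ R_L = 8.619 MΩ.
Then V_out = V_s · R2'/(R1 + R2') = 5.63 × 8.619/32.42 = 1.497 V.

V_out ≈ 1.50 V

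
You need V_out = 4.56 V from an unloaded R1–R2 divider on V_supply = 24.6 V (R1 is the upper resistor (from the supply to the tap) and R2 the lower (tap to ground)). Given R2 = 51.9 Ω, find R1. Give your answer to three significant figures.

The divider ratio is R2/(R1+R2) = 4.56/24.6 = 0.1854.
So R1 = R2 · (V_supply/V_out − 1) = 51.9 × (24.6/4.56 − 1) = 51.9 × 4.395 = 228.1 Ω.

R1 ≈ 228 Ω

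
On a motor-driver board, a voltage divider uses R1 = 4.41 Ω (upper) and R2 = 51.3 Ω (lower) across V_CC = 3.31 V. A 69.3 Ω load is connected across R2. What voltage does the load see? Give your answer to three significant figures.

V_out ≈ 2.88 V

R2 ‖ R_L = (51.3 × 69.3)/(51.3 + 69.3) = 29.48 Ω.
Now apply the divider: V_out = 3.31 × 0.8699 = 2.879 V.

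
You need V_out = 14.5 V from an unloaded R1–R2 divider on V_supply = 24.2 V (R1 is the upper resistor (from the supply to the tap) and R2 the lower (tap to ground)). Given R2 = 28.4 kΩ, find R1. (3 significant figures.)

The divider ratio is R2/(R1+R2) = 14.5/24.2 = 0.5992.
So R1 = R2 · (V_supply/V_out − 1) = 28.4 × (24.2/14.5 − 1) = 28.4 × 0.6690 = 19.00 kΩ.

R1 ≈ 19.0 kΩ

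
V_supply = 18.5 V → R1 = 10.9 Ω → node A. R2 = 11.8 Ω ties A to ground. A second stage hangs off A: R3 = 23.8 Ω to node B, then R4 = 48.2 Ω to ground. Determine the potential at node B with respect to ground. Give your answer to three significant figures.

V_B ≈ 5.97 V

The second stage (R3 + R4 = 72.00 Ω) loads node A in parallel with R2.
R2 ‖ (R3+R4) = 10.14 Ω.
So V_A = 18.5 × 0.4819 = 8.915 V.
Stage 2 is unloaded, so V_B = V_A · R4/(R3+R4) = 8.915 × 48.2/72.00 = 5.968 V.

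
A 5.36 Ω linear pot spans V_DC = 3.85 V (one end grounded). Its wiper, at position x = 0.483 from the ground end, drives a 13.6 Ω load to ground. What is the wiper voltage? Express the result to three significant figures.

V_out ≈ 1.69 V

Split the track: R_lower = x·R_p = 2.589 Ω, R_upper = (1−x)·R_p = 2.771 Ω.
(x·R_p) ‖ R_L = 2.175 Ω.
V_out = 3.85 × 2.175/(2.771 + 2.175) = 1.693 V.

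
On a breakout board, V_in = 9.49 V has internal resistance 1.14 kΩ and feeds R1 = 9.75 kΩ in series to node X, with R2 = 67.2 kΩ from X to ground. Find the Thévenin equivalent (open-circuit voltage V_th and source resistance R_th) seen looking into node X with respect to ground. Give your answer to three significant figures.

V_th ≈ 8.17 V, R_th ≈ 9.37 kΩ

R1' = 1.14 + 9.75 = 10.89 kΩ (source resistance + R1).
Open-circuit (no load on X): V_th = V_in · R2/(R1' + R2) = 9.49 × 67.2/(10.89 + 67.2) = 8.167 V.
Looking into X with the source shorted: R_th = R1'·R2/(R1'+R2) = 10.89 × 67.2/78.09 = 9.371 kΩ.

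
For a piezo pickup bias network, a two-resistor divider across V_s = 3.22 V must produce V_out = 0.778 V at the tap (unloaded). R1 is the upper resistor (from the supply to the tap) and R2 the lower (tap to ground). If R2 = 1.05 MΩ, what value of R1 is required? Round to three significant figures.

R1 ≈ 3.30 MΩ

V_out/V_s = R2/(R1+R2) = 0.2416.
Rearranging, R1 = R2·(1−k)/k = 1.05 × 3.139 = 3.296 MΩ.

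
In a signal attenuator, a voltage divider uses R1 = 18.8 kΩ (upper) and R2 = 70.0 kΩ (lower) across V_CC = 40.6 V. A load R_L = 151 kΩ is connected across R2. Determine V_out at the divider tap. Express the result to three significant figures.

The load sits in parallel with R2, giving an effective lower resistance R2' = R2·R_L/(R2+R_L) = 47.83 kΩ.
Then V_out = V_CC · R2'/(R1 + R2') = 40.6 × 47.83/66.63 = 29.14 V.
(Unloaded it would be 32.0 V; the load pulls it down.)

V_out ≈ 29.1 V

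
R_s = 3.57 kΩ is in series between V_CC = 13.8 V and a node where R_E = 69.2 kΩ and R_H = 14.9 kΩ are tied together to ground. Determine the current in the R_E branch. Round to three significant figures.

I ≈ 0.154 mA

Parallel bank: R_p = 1/(1/69.2 + 1/14.9) = 12.26 kΩ.
Node voltage V_A = V_CC · R_p/(R_s + R_p) = 13.8 × 0.7745 = 10.69 V.
Branch current I = V_A/R_E = 10.69/69.2 = 0.1544 mA.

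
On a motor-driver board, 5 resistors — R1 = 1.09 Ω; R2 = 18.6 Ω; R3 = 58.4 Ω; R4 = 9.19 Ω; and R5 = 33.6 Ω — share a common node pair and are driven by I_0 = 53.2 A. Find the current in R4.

Conductances: ΣG = 1/1.09 + 1/18.6 + 1/58.4 + 1/9.19 + 1/33.6 = 1.127 (1/Ω).
By the current-divider rule, I = I_0 · G_k/ΣG = 53.2 × 0.09656 = 5.137 A.

I ≈ 5.14 A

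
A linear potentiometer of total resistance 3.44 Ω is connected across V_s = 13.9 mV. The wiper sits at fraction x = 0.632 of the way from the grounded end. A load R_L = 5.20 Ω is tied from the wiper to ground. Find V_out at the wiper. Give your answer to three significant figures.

V_out ≈ 7.61 mV

Split the track: R_lower = x·R_p = 2.174 Ω, R_upper = (1−x)·R_p = 1.266 Ω.
Lower segment in parallel with the load: 2.174 ‖ 5.20 = 1.533 Ω.
V_out = 13.9 × 1.533/(1.266 + 1.533) = 7.613 mV.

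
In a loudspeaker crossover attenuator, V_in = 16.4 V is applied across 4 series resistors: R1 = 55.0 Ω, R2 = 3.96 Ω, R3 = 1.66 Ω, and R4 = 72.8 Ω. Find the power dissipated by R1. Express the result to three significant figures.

P ≈ 0.831 W

Series current I = V_in/ΣR = 16.4/133.4 = 0.1229 A.
P = I²R = 0.01511 × 55.0 = 0.8310 W.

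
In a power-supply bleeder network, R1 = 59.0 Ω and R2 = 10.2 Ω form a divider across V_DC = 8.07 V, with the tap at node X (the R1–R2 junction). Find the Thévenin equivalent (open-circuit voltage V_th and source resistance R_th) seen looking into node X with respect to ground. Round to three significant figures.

With X open, the divider is unloaded: V_th = 8.07 × 10.2/69.20 = 1.190 V.
Looking into X with the source shorted: R_th = R1·R2/(R1+R2) = 59.00 × 10.2/69.20 = 8.697 Ω.

V_th ≈ 1.19 V, R_th ≈ 8.70 Ω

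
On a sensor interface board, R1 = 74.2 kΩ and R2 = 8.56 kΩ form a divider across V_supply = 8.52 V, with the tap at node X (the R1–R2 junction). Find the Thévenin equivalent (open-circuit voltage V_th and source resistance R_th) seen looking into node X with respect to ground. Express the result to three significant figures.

V_th ≈ 0.881 V, R_th ≈ 7.67 kΩ

Open-circuit (no load on X): V_th = V_supply · R2/(R1 + R2) = 8.52 × 8.56/(74.20 + 8.56) = 0.8812 V.
Looking into X with the source shorted: R_th = R1·R2/(R1+R2) = 74.20 × 8.56/82.76 = 7.675 kΩ.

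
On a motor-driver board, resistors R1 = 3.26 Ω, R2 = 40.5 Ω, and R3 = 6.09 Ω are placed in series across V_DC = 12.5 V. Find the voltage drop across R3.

V ≈ 1.53 V

Series total: ΣR = 3.26 + 40.5 + 6.09 = 49.85 Ω.
By the voltage-divider rule, V = 12.5 × 6.090/49.85 = 1.527 V.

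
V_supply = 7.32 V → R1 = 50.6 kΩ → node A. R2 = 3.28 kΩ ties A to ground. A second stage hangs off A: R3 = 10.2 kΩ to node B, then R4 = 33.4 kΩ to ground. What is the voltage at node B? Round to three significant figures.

V_B ≈ 0.319 V

Looking into the second stage from A: R3 + R4 = 43.60 kΩ appears in parallel with R2.
Effective lower resistance at A: R2 ‖ 43.60 = 3.051 kΩ.
V_A = 7.32 × 3.051/(50.6 + 3.051) = 0.4162 V.
Then the unloaded second divider: V_B = V_A × R4/(R3+R4) = 0.4162 × 0.7661 = 0.3188 V.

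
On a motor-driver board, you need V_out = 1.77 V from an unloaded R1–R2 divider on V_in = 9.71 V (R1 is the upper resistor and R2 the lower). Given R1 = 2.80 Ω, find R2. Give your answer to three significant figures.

The divider ratio is R2/(R1+R2) = 1.77/9.71 = 0.1823.
So R2 = R1 · V_out/(V_in − V_out) = 2.80 × 1.77/(9.71 − 1.77) = 2.80 × 0.2229 = 0.6242 Ω.

R2 ≈ 0.624 Ω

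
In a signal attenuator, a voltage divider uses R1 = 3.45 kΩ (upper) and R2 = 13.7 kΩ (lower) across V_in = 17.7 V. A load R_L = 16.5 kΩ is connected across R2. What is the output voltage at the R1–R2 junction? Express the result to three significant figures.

V_out ≈ 12.1 V

First combine the lower leg with the load: R2 ‖ R_L = 7.485 kΩ.
Then V_out = V_in · R2'/(R1 + R2') = 17.7 × 7.485/10.94 = 12.12 V.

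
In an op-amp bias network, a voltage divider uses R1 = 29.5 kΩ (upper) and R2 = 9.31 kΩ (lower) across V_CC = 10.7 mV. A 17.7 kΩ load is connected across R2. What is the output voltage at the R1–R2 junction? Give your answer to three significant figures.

V_out ≈ 1.83 mV

First combine the lower leg with the load: R2 ‖ R_L = 6.101 kΩ.
Now apply the divider: V_out = 10.7 × 0.1714 = 1.834 mV.
(Unloaded it would be 2.57 mV; the load pulls it down.)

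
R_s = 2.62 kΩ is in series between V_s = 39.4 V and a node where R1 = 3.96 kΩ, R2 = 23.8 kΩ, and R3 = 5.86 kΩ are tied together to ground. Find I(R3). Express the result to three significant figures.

Parallel bank: R_p = 1/(1/3.96 + 1/23.8 + 1/5.86) = 2.150 kΩ.
Node voltage V_A = V_s · R_p/(R_s + R_p) = 39.4 × 0.4507 = 17.76 V.
I(R3) = V_A / R3 = 17.76/5.86 = 3.030 mA.
(Check via current divider: I_total = 8.261 mA; share G_k/ΣG = 0.3668 → same result.)

I ≈ 3.03 mA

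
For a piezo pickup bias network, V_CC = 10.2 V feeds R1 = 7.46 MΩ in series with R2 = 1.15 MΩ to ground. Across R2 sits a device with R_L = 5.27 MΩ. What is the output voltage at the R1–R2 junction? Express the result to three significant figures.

V_out ≈ 1.15 V

R2 ‖ R_L = (1.15 × 5.27)/(1.15 + 5.27) = 0.9440 MΩ.
Then V_out = V_CC · R2'/(R1 + R2') = 10.2 × 0.9440/8.404 = 1.146 V.
(Unloaded it would be 1.36 V; the load pulls it down.)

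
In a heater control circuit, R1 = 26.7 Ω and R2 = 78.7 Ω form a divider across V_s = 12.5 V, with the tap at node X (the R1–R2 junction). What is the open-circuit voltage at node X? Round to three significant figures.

Open-circuit (no load on X): V_th = V_s · R2/(R1 + R2) = 12.5 × 78.7/(26.70 + 78.7) = 9.333 V.

V_th ≈ 9.33 V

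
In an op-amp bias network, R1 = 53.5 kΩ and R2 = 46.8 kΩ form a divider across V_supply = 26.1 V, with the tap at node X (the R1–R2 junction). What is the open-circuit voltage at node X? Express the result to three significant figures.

V_th ≈ 12.2 V

With X open, the divider is unloaded: V_th = 26.1 × 46.8/100.3 = 12.18 V.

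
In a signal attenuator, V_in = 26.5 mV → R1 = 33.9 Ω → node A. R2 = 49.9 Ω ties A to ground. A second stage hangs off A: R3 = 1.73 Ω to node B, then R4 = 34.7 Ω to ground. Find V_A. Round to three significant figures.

V_A ≈ 10.2 mV

The second stage (R3 + R4 = 36.43 Ω) loads node A in parallel with R2.
R2 ‖ (R3+R4) = 21.06 Ω.
V_A = 26.5 × 21.06/(33.9 + 21.06) = 10.15 mV.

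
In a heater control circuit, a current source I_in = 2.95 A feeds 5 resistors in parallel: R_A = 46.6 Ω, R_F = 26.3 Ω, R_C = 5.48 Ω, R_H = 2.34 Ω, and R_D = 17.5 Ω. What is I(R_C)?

Total conductance ΣG = 1/46.6 + 1/26.3 + 1/5.48 + 1/2.34 + 1/17.5 = 0.7265 (units of 1/Ω).
By the current-divider rule, I = I_in · G_k/ΣG = 2.95 × 0.2512 = 0.7410 A.

I ≈ 0.741 A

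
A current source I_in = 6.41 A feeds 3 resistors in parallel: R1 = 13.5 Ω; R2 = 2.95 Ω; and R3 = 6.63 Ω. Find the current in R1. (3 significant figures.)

Total conductance ΣG = 1/13.5 + 1/2.95 + 1/6.63 = 0.5639 (units of 1/Ω).
Current divider: I(R1) = I_in · G_k/ΣG = 6.41 × (0.07407/0.5639) = 6.41 × 0.1314 = 0.8420 A.

I ≈ 0.842 A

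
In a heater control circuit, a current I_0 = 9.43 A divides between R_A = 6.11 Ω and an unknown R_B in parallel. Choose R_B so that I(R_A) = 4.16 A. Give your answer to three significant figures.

R_B ≈ 4.82 Ω

The fraction through R_A equals R_B/(R_A+R_B).
With f = 0.4411, R_B = R_A · f/(1−f) = 6.11 × 0.7894 = 4.823 Ω.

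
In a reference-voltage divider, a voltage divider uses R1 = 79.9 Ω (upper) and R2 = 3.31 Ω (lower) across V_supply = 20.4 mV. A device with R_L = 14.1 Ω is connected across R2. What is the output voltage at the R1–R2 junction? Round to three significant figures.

V_out ≈ 0.662 mV

The load sits in parallel with R2, giving an effective lower resistance R2' = R2·R_L/(R2+R_L) = 2.681 Ω.
Then V_out = V_supply · R2'/(R1 + R2') = 20.4 × 2.681/82.58 = 0.6622 mV.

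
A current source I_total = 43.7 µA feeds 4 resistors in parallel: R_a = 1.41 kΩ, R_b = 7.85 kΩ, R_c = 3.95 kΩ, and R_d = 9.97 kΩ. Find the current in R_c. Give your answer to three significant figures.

Conductances: ΣG = 1/1.41 + 1/7.85 + 1/3.95 + 1/9.97 = 1.190 (1/kΩ).
Current divider: I(R_c) = I_total · G_k/ΣG = 43.7 × (0.2532/1.190) = 43.7 × 0.2127 = 9.296 µA.

I ≈ 9.30 µA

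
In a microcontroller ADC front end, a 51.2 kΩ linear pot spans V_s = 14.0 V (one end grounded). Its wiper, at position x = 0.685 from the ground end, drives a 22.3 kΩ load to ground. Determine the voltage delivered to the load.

V_out ≈ 6.41 V

The pot divides into 16.13 kΩ above the wiper and 35.07 kΩ below.
Lower segment in parallel with the load: 35.07 ‖ 22.3 = 13.63 kΩ.
Then V_out = V_s · 13.63/(16.13 + 13.63) = 6.413 V.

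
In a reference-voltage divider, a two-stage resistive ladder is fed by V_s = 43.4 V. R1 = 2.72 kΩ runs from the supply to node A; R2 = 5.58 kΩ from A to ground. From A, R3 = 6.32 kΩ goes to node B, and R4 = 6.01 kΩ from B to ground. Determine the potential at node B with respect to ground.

Looking into the second stage from A: R3 + R4 = 12.33 kΩ appears in parallel with R2.
Effective lower resistance at A: R2 ‖ 12.33 = 3.842 kΩ.
So V_A = 43.4 × 0.5855 = 25.41 V.
V_B = V_A × 0.4874 = 12.39 V.

V_B ≈ 12.4 V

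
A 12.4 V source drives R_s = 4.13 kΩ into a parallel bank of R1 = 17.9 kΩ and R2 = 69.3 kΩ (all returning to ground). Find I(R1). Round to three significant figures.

I ≈ 0.537 mA

Parallel bank: R_p = 1/(1/17.9 + 1/69.3) = 14.23 kΩ.
V_A by voltage divider: V_A = 12.4 × 14.23/(4.13 + 14.23) = 9.610 V.
I(R1) = V_A / R1 = 9.610/17.9 = 0.5369 mA.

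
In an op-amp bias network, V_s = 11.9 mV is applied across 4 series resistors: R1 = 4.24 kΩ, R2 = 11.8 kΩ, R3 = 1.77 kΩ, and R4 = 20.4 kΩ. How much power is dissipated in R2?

Series current I = V_s/ΣR = 11.9/38.21 = 0.3114 µA.
P(R2) = I²·R2 = (0.3114)² × 11.8 = 1.145 nW.

P ≈ 1.14 nW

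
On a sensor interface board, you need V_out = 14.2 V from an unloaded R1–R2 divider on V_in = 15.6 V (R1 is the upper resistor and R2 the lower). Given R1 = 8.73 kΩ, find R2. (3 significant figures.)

R2 ≈ 88.5 kΩ

V_out/V_in = R2/(R1+R2) = 0.9103.
R2 = R1 · 0.9103/(1 − 0.9103) = 88.55 kΩ.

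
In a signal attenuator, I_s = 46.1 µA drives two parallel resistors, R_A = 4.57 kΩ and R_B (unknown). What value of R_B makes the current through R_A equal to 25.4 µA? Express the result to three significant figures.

R_B ≈ 5.61 kΩ

In a two-way split, I_A/I_s = R_B/(R_A + R_B).
25.4/46.1 = R_B/(R_A + R_B) → R_B = R_A · (0.5510)/(1 − 0.5510) = 4.57 × 1.227 = 5.608 kΩ.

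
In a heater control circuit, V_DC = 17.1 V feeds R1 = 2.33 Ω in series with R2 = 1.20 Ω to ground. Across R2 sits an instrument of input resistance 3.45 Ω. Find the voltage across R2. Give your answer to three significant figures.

V_out ≈ 4.73 V

The load sits in parallel with R2, giving an effective lower resistance R2' = R2·R_L/(R2+R_L) = 0.8903 Ω.
Then V_out = V_DC · R2'/(R1 + R2') = 17.1 × 0.8903/3.220 = 4.728 V.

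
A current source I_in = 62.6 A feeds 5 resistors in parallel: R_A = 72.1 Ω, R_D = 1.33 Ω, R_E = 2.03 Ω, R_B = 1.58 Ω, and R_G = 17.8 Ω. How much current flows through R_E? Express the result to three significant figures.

ΣG = 1/72.1 + 1/1.33 + 1/2.03 + 1/1.58 + 1/17.8 = 1.947.
By the current-divider rule, I = I_in · G_k/ΣG = 62.6 × 0.2530 = 15.83 A.

I ≈ 15.8 A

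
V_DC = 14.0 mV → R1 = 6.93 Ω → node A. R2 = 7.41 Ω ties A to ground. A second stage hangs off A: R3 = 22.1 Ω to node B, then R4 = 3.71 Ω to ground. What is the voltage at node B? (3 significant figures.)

The second stage (R3 + R4 = 25.81 Ω) loads node A in parallel with R2.
R2 ‖ (R3+R4) = 5.757 Ω.
First divider: V_A = V_DC · 5.757/(6.93 + 5.757) = 6.353 mV.
Then the unloaded second divider: V_B = V_A × R4/(R3+R4) = 6.353 × 0.1437 = 0.9132 mV.

V_B ≈ 0.913 mV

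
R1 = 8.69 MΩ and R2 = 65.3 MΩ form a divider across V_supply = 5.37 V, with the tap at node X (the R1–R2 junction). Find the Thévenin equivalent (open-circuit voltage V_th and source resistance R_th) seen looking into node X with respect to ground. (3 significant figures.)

V_th ≈ 4.74 V, R_th ≈ 7.67 MΩ

Open-circuit (no load on X): V_th = V_supply · R2/(R1 + R2) = 5.37 × 65.3/(8.690 + 65.3) = 4.739 V.
Looking into X with the source shorted: R_th = R1·R2/(R1+R2) = 8.690 × 65.3/73.99 = 7.669 MΩ.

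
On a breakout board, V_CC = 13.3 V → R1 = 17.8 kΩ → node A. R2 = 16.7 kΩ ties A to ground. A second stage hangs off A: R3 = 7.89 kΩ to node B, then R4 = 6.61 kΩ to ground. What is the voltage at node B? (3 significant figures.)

V_B ≈ 1.84 V

Node A sees R2 in parallel with the series input of stage 2, R3 + R4 = 14.50 kΩ.
Effective lower resistance at A: R2 ‖ 14.50 = 7.761 kΩ.
So V_A = 13.3 × 0.3036 = 4.038 V.
Stage 2 is unloaded, so V_B = V_A · R4/(R3+R4) = 4.038 × 6.61/14.50 = 1.841 V.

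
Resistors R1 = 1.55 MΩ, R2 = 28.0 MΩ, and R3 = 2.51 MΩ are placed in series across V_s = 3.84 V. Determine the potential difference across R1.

V ≈ 0.186 V

ΣR = 1.55 + 28.0 + 2.51 = 32.06 MΩ.
Voltage divider: V = V_s · (1.550 / 32.06) = 3.84 × 0.04835 = 0.1857 V.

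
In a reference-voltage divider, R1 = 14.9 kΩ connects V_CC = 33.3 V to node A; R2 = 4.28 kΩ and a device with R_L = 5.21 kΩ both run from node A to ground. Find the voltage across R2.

V_out ≈ 4.54 V

First combine the lower leg with the load: R2 ‖ R_L = 2.350 kΩ.
Now apply the divider: V_out = 33.3 × 0.1362 = 4.536 V.
(Unloaded it would be 7.43 V; the load pulls it down.)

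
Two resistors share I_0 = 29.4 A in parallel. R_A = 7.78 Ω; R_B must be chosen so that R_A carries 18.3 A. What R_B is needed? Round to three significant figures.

In a two-way split, I_A/I_0 = R_B/(R_A + R_B).
With f = 0.6224, R_B = R_A · f/(1−f) = 7.78 × 1.649 = 12.83 Ω.

R_B ≈ 12.8 Ω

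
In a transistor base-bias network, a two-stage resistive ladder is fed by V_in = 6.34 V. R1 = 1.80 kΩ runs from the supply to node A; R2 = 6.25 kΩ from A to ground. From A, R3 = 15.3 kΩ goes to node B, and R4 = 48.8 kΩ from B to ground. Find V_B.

The second stage (R3 + R4 = 64.10 kΩ) loads node A in parallel with R2.
Effective lower resistance at A: R2 ‖ 64.10 = 5.695 kΩ.
First divider: V_A = V_in · 5.695/(1.80 + 5.695) = 4.817 V.
V_B = V_A × 0.7613 = 3.667 V.

V_B ≈ 3.67 V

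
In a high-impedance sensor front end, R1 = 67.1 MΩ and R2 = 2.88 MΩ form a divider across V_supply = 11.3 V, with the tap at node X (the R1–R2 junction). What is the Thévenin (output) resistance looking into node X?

R_th ≈ 2.76 MΩ

Looking into X with the source shorted: R_th = R1·R2/(R1+R2) = 67.10 × 2.88/69.98 = 2.761 MΩ.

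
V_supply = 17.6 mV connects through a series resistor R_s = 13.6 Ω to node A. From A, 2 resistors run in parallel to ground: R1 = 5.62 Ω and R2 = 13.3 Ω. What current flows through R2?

Equivalent of the parallel group: R_p = 3.951 Ω.
V_A = 17.6 × 3.951/17.55 = 3.962 mV.
I(R2) = V_A / R2 = 3.962/13.3 = 0.2979 mA.

I ≈ 0.298 mA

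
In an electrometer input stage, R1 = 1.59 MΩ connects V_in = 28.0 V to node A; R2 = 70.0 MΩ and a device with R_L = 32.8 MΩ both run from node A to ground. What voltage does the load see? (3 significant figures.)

V_out ≈ 26.1 V

R2 ‖ R_L = (70.0 × 32.8)/(70.0 + 32.8) = 22.33 MΩ.
Then V_out = V_in · R2'/(R1 + R2') = 28.0 × 22.33/23.92 = 26.14 V.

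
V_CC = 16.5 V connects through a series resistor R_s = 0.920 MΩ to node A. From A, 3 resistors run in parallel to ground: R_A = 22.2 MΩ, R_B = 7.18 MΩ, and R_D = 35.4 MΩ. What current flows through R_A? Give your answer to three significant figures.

I ≈ 0.622 µA

Combine the parallel branches: R_p = (1/22.2 + 1/7.18 + 1/35.4)⁻¹ = 4.704 MΩ.
V_A = 16.5 × 4.704/5.624 = 13.80 V.
I(R_A) = V_A / R_A = 13.80/22.2 = 0.6217 µA.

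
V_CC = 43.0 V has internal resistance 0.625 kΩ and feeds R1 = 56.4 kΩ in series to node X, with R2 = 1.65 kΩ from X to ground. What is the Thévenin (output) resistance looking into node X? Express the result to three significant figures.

R_th ≈ 1.60 kΩ

R1' = 0.625 + 56.4 = 57.02 kΩ (source resistance + R1).
Looking into X with the source shorted: R_th = R1'·R2/(R1'+R2) = 57.02 × 1.65/58.67 = 1.604 kΩ.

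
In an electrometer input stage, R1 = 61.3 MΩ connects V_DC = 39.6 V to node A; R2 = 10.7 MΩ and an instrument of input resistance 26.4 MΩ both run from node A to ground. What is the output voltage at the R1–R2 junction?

V_out ≈ 4.38 V

R2 ‖ R_L = (10.7 × 26.4)/(10.7 + 26.4) = 7.614 MΩ.
Then V_out = V_DC · R2'/(R1 + R2') = 39.6 × 7.614/68.91 = 4.375 V.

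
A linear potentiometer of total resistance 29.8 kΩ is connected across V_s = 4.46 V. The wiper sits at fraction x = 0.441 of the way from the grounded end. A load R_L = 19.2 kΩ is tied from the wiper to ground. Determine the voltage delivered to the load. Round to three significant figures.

The pot divides into 16.66 kΩ above the wiper and 13.14 kΩ below.
R_L loads the lower segment: effective lower R = 7.802 kΩ.
Then V_out = V_s · 7.802/(16.66 + 7.802) = 1.423 V.

V_out ≈ 1.42 V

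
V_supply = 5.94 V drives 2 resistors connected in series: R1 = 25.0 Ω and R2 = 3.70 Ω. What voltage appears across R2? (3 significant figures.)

ΣR = 25.0 + 3.70 = 28.70 Ω.
V = V_supply · R/ΣR = 5.94 × 0.1289 = 0.7658 V.

V ≈ 0.766 V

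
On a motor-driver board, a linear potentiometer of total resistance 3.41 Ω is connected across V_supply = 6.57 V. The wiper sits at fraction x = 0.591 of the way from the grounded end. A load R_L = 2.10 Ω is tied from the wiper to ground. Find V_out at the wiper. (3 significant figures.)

Lower segment x·R_p = 2.015 Ω; upper segment (1−x)·R_p = 1.395 Ω.
Lower segment in parallel with the load: 2.015 ‖ 2.10 = 1.028 Ω.
Loaded-divider output: V_out = 6.57 × 0.4244 = 2.788 V.
(Unloaded: V_out = x·V_supply = 3.88 V.)

V_out ≈ 2.79 V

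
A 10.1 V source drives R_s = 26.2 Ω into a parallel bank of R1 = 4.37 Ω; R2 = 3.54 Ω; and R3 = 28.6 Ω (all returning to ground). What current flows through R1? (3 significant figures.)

Equivalent of the parallel group: R_p = 1.831 Ω.
V_A by voltage divider: V_A = 10.1 × 1.831/(26.2 + 1.831) = 0.6596 V.
I(R1) = V_A / R1 = 0.6596/4.37 = 0.1509 A.

I ≈ 0.151 A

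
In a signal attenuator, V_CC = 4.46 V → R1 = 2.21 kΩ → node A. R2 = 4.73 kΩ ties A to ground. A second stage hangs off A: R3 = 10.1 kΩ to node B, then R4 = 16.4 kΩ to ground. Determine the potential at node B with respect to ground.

Node A sees R2 in parallel with the series input of stage 2, R3 + R4 = 26.50 kΩ.
Effective lower resistance at A: R2 ‖ 26.50 = 4.014 kΩ.
First divider: V_A = V_CC · 4.014/(2.21 + 4.014) = 2.876 V.
Then the unloaded second divider: V_B = V_A × R4/(R3+R4) = 2.876 × 0.6189 = 1.780 V.

V_B ≈ 1.78 V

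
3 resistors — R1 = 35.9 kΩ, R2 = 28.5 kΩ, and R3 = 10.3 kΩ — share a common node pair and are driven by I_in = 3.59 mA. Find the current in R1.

I ≈ 0.625 mA

ΣG = 1/35.9 + 1/28.5 + 1/10.3 = 0.1600.
Current divider: I(R1) = I_in · G_k/ΣG = 3.59 × (0.02786/0.1600) = 3.59 × 0.1741 = 0.6249 mA.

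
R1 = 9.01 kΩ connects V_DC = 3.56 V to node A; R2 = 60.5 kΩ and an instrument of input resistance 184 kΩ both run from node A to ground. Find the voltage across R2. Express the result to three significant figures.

First combine the lower leg with the load: R2 ‖ R_L = 45.53 kΩ.
Then V_out = V_DC · R2'/(R1 + R2') = 3.56 × 45.53/54.54 = 2.972 V.

V_out ≈ 2.97 V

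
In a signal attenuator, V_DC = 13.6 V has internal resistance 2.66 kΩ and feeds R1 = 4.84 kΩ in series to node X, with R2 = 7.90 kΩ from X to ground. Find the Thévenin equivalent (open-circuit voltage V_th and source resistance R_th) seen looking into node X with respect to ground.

R1' = 2.66 + 4.84 = 7.500 kΩ (source resistance + R1).
With X open, the divider is unloaded: V_th = 13.6 × 7.90/15.40 = 6.977 V.
With V_DC suppressed (replaced by a short), R_th = R1' ‖ R2 = (7.500 × 7.90)/(7.500 + 7.90) = 3.847 kΩ.

V_th ≈ 6.98 V, R_th ≈ 3.85 kΩ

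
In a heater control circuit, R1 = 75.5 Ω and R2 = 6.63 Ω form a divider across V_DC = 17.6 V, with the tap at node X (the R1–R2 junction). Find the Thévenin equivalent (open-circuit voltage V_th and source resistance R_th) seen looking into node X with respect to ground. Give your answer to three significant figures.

V_th ≈ 1.42 V, R_th ≈ 6.09 Ω

V_th is the unloaded tap voltage: V_DC · R2/(R1+R2) = 17.6 × 0.08073 = 1.421 V.
Looking into X with the source shorted: R_th = R1·R2/(R1+R2) = 75.50 × 6.63/82.13 = 6.095 Ω.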